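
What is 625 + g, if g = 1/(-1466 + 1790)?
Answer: 202501/324 ≈ 625.00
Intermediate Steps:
g = 1/324 ≈ 0.0030864
625 + g = 625 + 1/324 = 202501/324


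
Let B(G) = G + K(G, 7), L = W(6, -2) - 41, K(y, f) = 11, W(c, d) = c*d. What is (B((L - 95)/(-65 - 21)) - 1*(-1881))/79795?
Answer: 16286/686237 ≈ 0.023732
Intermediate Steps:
L = -53 (L = 6*(-2) - 41 = -12 - 41 = -53)
B(G) = 11 + G (B(G) = G + 11 = 11 + G)
(B((L - 95)/(-65 - 21)) - 1*(-1881))/79795 = ((11 + (-53 - 95)/(-65 - 21)) - 1*(-1881))/79795 = ((11 - 148/(-86)) + 1881)*(1/79795) = ((11 - 148*(-1/86)) + 1881)*(1/79795) = ((11 + 74/43) + 1881)*(1/79795) = (547/43 + 1881)*(1/79795) = (81430/43)*(1/79795) = 16286/686237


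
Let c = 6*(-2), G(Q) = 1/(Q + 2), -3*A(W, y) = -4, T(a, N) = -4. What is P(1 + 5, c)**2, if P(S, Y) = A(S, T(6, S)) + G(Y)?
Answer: 1369/900 ≈ 1.5211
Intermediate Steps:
A(W, y) = 4/3 (A(W, y) = -1/3*(-4) = 4/3)
G(Q) = 1/(2 + Q)
c = -12
P(S, Y) = 4/3 + 1/(2 + Y)
P(1 + 5, c)**2 = ((11 + 4*(-12))/(3*(2 - 12)))**2 = ((1/3)*(11 - 48)/(-10))**2 = ((1/3)*(-1/10)*(-37))**2 = (37/30)**2 = 1369/900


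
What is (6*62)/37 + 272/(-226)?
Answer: 37004/4181 ≈ 8.8505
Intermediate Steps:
(6*62)/37 + 272/(-226) = 372*(1/37) + 272*(-1/226) = 372/37 - 136/113 = 37004/4181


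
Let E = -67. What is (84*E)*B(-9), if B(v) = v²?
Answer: -455868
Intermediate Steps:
(84*E)*B(-9) = (84*(-67))*(-9)² = -5628*81 = -455868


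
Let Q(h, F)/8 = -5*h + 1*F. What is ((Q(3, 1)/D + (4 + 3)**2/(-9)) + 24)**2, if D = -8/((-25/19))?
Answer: 529/29241 ≈ 0.018091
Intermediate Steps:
Q(h, F) = -40*h + 8*F (Q(h, F) = 8*(-5*h + 1*F) = 8*(-5*h + F) = 8*(F - 5*h) = -40*h + 8*F)
D = 152/25 (D = -8/((-25*1/19)) = -8/(-25/19) = -8*(-19/25) = 152/25 ≈ 6.0800)
((Q(3, 1)/D + (4 + 3)**2/(-9)) + 24)**2 = (((-40*3 + 8*1)/(152/25) + (4 + 3)**2/(-9)) + 24)**2 = (((-120 + 8)*(25/152) + 7**2*(-1/9)) + 24)**2 = ((-112*25/152 + 49*(-1/9)) + 24)**2 = ((-350/19 - 49/9) + 24)**2 = (-4081/171 + 24)**2 = (23/171)**2 = 529/29241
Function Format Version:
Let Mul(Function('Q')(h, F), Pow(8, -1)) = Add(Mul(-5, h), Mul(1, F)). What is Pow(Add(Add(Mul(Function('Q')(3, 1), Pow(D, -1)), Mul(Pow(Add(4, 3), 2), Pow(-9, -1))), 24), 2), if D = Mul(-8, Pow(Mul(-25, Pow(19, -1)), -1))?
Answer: Rational(529, 29241) ≈ 0.018091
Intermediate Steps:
Function('Q')(h, F) = Add(Mul(-40, h), Mul(8, F)) (Function('Q')(h, F) = Mul(8, Add(Mul(-5, h), Mul(1, F))) = Mul(8, Add(Mul(-5, h), F)) = Mul(8, Add(F, Mul(-5, h))) = Add(Mul(-40, h), Mul(8, F)))
D = Rational(152, 25) (D = Mul(-8, Pow(Mul(-25, Rational(1, 19)), -1)) = Mul(-8, Pow(Rational(-25, 19), -1)) = Mul(-8, Rational(-19, 25)) = Rational(152, 25) ≈ 6.0800)
Pow(Add(Add(Mul(Function('Q')(3, 1), Pow(D, -1)), Mul(Pow(Add(4, 3), 2), Pow(-9, -1))), 24), 2) = Pow(Add(Add(Mul(Add(Mul(-40, 3), Mul(8, 1)), Pow(Rational(152, 25), -1)), Mul(Pow(Add(4, 3), 2), Pow(-9, -1))), 24), 2) = Pow(Add(Add(Mul(Add(-120, 8), Rational(25, 152)), Mul(Pow(7, 2), Rational(-1, 9))), 24), 2) = Pow(Add(Add(Mul(-112, Rational(25, 152)), Mul(49, Rational(-1, 9))), 24), 2) = Pow(Add(Add(Rational(-350, 19), Rational(-49, 9)), 24), 2) = Pow(Add(Rational(-4081, 171), 24), 2) = Pow(Rational(23, 171), 2) = Rational(529, 29241)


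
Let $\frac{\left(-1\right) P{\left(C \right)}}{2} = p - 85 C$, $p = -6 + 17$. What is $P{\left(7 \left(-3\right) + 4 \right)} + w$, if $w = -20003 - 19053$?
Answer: $-41968$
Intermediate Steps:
$w = -39056$
$p = 11$
$P{\left(C \right)} = -22 + 170 C$ ($P{\left(C \right)} = - 2 \left(11 - 85 C\right) = -22 + 170 C$)
$P{\left(7 \left(-3\right) + 4 \right)} + w = \left(-22 + 170 \left(7 \left(-3\right) + 4\right)\right) - 39056 = \left(-22 + 170 \left(-21 + 4\right)\right) - 39056 = \left(-22 + 170 \left(-17\right)\right) - 39056 = \left(-22 - 2890\right) - 39056 = -2912 - 39056 = -41968$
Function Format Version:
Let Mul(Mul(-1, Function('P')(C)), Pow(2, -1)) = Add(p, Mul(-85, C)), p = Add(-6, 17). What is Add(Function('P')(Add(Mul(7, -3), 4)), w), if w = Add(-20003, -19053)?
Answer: -41968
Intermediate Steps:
w = -39056
p = 11
Function('P')(C) = Add(-22, Mul(170, C)) (Function('P')(C) = Mul(-2, Add(11, Mul(-85, C))) = Add(-22, Mul(170, C)))
Add(Function('P')(Add(Mul(7, -3), 4)), w) = Add(Add(-22, Mul(170, Add(Mul(7, -3), 4))), -39056) = Add(Add(-22, Mul(170, Add(-21, 4))), -39056) = Add(Add(-22, Mul(170, -17)), -39056) = Add(Add(-22, -2890), -39056) = Add(-2912, -39056) = -41968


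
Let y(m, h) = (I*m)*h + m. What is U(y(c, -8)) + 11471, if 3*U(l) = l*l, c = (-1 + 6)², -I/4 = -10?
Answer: 63635038/3 ≈ 2.1212e+7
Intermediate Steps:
I = 40 (I = -4*(-10) = 40)
c = 25 (c = 5² = 25)
y(m, h) = m + 40*h*m (y(m, h) = (40*m)*h + m = 40*h*m + m = m + 40*h*m)
U(l) = l²/3 (U(l) = (l*l)/3 = l²/3)
U(y(c, -8)) + 11471 = (25*(1 + 40*(-8)))²/3 + 11471 = (25*(1 - 320))²/3 + 11471 = (25*(-319))²/3 + 11471 = (⅓)*(-7975)² + 11471 = (⅓)*63600625 + 11471 = 63600625/3 + 11471 = 63635038/3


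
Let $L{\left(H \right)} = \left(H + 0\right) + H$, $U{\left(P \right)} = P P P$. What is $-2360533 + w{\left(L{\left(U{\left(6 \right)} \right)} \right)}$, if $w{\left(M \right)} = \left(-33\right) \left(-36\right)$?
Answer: $-2359345$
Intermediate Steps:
$U{\left(P \right)} = P^{3}$ ($U{\left(P \right)} = P^{2} P = P^{3}$)
$L{\left(H \right)} = 2 H$ ($L{\left(H \right)} = H + H = 2 H$)
$w{\left(M \right)} = 1188$
$-2360533 + w{\left(L{\left(U{\left(6 \right)} \right)} \right)} = -2360533 + 1188 = -2359345$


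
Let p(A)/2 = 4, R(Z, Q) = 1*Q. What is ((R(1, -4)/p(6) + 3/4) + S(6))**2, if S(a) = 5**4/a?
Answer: 1570009/144 ≈ 10903.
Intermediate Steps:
R(Z, Q) = Q
S(a) = 625/a
p(A) = 8 (p(A) = 2*4 = 8)
((R(1, -4)/p(6) + 3/4) + S(6))**2 = ((-4/8 + 3/4) + 625/6)**2 = ((-4*1/8 + 3*(1/4)) + 625*(1/6))**2 = ((-1/2 + 3/4) + 625/6)**2 = (1/4 + 625/6)**2 = (1253/12)**2 = 1570009/144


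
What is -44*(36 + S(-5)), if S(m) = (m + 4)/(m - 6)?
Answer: -1588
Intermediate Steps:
S(m) = (4 + m)/(-6 + m)
-44*(36 + S(-5)) = -44*(36 + (4 - 5)/(-6 - 5)) = -44*(36 - 1/(-11)) = -44*(36 - 1/11*(-1)) = -44*(36 + 1/11) = -44*397/11 = -1588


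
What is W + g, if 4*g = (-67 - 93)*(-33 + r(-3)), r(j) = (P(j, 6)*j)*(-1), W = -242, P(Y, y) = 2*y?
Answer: -362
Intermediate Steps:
r(j) = -12*j (r(j) = ((2*6)*j)*(-1) = (12*j)*(-1) = -12*j)
g = -120 (g = ((-67 - 93)*(-33 - 12*(-3)))/4 = (-160*(-33 + 36))/4 = (-160*3)/4 = (¼)*(-480) = -120)
W + g = -242 - 120 = -362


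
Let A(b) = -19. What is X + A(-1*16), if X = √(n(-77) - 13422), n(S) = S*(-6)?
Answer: -19 + 36*I*√10 ≈ -19.0 + 113.84*I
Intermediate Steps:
n(S) = -6*S
X = 36*I*√10 (X = √(-6*(-77) - 13422) = √(462 - 13422) = √(-12960) = 36*I*√10 ≈ 113.84*I)
X + A(-1*16) = 36*I*√10 - 19 = -19 + 36*I*√10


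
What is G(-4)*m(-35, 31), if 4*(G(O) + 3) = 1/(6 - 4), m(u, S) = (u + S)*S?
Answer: 713/2 ≈ 356.50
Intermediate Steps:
m(u, S) = S*(S + u) (m(u, S) = (S + u)*S = S*(S + u))
G(O) = -23/8 (G(O) = -3 + 1/(4*(6 - 4)) = -3 + (¼)/2 = -3 + (¼)*(½) = -3 + ⅛ = -23/8)
G(-4)*m(-35, 31) = -713*(31 - 35)/8 = -713*(-4)/8 = -23/8*(-124) = 713/2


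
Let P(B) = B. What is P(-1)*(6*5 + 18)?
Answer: -48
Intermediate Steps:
P(-1)*(6*5 + 18) = -(6*5 + 18) = -(30 + 18) = -1*48 = -48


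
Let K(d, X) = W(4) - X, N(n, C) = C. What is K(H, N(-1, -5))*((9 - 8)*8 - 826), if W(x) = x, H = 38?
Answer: -7362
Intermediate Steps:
K(d, X) = 4 - X
K(H, N(-1, -5))*((9 - 8)*8 - 826) = (4 - 1*(-5))*((9 - 8)*8 - 826) = (4 + 5)*(1*8 - 826) = 9*(8 - 826) = 9*(-818) = -7362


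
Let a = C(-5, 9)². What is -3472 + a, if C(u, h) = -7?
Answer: -3423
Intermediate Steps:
a = 49 (a = (-7)² = 49)
-3472 + a = -3472 + 49 = -3423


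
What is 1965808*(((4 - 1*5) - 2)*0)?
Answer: 0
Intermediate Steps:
1965808*(((4 - 1*5) - 2)*0) = 1965808*(((4 - 5) - 2)*0) = 1965808*((-1 - 2)*0) = 1965808*(-3*0) = 1965808*0 = 0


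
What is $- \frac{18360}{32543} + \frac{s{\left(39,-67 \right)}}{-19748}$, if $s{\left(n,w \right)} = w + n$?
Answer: $- \frac{90415519}{160664791} \approx -0.56276$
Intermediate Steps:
$s{\left(n,w \right)} = n + w$
$- \frac{18360}{32543} + \frac{s{\left(39,-67 \right)}}{-19748} = - \frac{18360}{32543} + \frac{39 - 67}{-19748} = \left(-18360\right) \frac{1}{32543} - - \frac{7}{4937} = - \frac{18360}{32543} + \frac{7}{4937} = - \frac{90415519}{160664791}$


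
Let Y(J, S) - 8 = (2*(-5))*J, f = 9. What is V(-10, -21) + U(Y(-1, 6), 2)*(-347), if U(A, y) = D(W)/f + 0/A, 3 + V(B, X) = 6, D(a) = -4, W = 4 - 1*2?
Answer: 1415/9 ≈ 157.22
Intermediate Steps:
W = 2 (W = 4 - 2 = 2)
V(B, X) = 3 (V(B, X) = -3 + 6 = 3)
Y(J, S) = 8 - 10*J (Y(J, S) = 8 + (2*(-5))*J = 8 - 10*J)
U(A, y) = -4/9 (U(A, y) = -4/9 + 0/A = -4*⅑ + 0 = -4/9 + 0 = -4/9)
V(-10, -21) + U(Y(-1, 6), 2)*(-347) = 3 - 4/9*(-347) = 3 + 1388/9 = 1415/9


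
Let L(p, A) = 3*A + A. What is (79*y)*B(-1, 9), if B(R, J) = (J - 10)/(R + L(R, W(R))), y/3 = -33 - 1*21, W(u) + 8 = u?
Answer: -12798/37 ≈ -345.89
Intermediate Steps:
W(u) = -8 + u
L(p, A) = 4*A
y = -162 (y = 3*(-33 - 1*21) = 3*(-33 - 21) = 3*(-54) = -162)
B(R, J) = (-10 + J)/(-32 + 5*R) (B(R, J) = (J - 10)/(R + 4*(-8 + R)) = (-10 + J)/(R + (-32 + 4*R)) = (-10 + J)/(-32 + 5*R))
(79*y)*B(-1, 9) = (79*(-162))*((-10 + 9)/(-32 + 5*(-1))) = -12798*(-1)/(-32 - 5) = -12798*(-1)/(-37) = -(-12798)*(-1)/37 = -12798*1/37 = -12798/37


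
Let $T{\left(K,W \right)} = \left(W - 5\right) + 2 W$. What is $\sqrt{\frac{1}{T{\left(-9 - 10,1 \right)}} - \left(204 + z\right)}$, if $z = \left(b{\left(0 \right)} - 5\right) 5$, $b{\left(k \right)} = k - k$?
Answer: $\frac{i \sqrt{718}}{2} \approx 13.398 i$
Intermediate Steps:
$b{\left(k \right)} = 0$
$z = -25$ ($z = \left(0 - 5\right) 5 = \left(-5\right) 5 = -25$)
$T{\left(K,W \right)} = -5 + 3 W$ ($T{\left(K,W \right)} = \left(-5 + W\right) + 2 W = -5 + 3 W$)
$\sqrt{\frac{1}{T{\left(-9 - 10,1 \right)}} - \left(204 + z\right)} = \sqrt{\frac{1}{-5 + 3 \cdot 1} - 179} = \sqrt{\frac{1}{-5 + 3} + \left(-204 + 25\right)} = \sqrt{\frac{1}{-2} - 179} = \sqrt{- \frac{1}{2} - 179} = \sqrt{- \frac{359}{2}} = \frac{i \sqrt{718}}{2}$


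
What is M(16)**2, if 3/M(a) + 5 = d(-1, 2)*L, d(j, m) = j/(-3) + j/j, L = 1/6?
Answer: 729/1849 ≈ 0.39427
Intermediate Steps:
L = 1/6 ≈ 0.16667
d(j, m) = 1 - j/3 (d(j, m) = j*(-1/3) + 1 = -j/3 + 1 = 1 - j/3)
M(a) = -27/43 (M(a) = 3/(-5 + (1 - 1/3*(-1))*(1/6)) = 3/(-5 + (1 + 1/3)*(1/6)) = 3/(-5 + (4/3)*(1/6)) = 3/(-5 + 2/9) = 3/(-43/9) = 3*(-9/43) = -27/43)
M(16)**2 = (-27/43)**2 = 729/1849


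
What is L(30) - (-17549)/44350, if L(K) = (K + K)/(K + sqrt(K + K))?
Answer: 788093/310450 - sqrt(15)/7 ≈ 1.9853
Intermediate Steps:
L(K) = 2*K/(K + sqrt(2)*sqrt(K)) (L(K) = (2*K)/(K + sqrt(2*K)) = (2*K)/(K + sqrt(2)*sqrt(K)) = 2*K/(K + sqrt(2)*sqrt(K)))
L(30) - (-17549)/44350 = 2*30/(30 + sqrt(2)*sqrt(30)) - (-17549)/44350 = 2*30/(30 + 2*sqrt(15)) - (-17549)/44350 = 60/(30 + 2*sqrt(15)) - 1*(-17549/44350) = 60/(30 + 2*sqrt(15)) + 17549/44350 = 17549/44350 + 60/(30 + 2*sqrt(15))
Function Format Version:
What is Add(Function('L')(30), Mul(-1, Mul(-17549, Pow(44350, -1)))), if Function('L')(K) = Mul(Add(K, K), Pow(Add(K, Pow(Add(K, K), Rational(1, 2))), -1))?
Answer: Add(Rational(788093, 310450), Mul(Rational(-1, 7), Pow(15, Rational(1, 2)))) ≈ 1.9853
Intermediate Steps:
Function('L')(K) = Mul(2, K, Pow(Add(K, Mul(Pow(2, Rational(1, 2)), Pow(K, Rational(1, 2)))), -1)) (Function('L')(K) = Mul(Mul(2, K), Pow(Add(K, Pow(Mul(2, K), Rational(1, 2))), -1)) = Mul(Mul(2, K), Pow(Add(K, Mul(Pow(2, Rational(1, 2)), Pow(K, Rational(1, 2)))), -1)) = Mul(2, K, Pow(Add(K, Mul(Pow(2, Rational(1, 2)), Pow(K, Rational(1, 2)))), -1)))
Add(Function('L')(30), Mul(-1, Mul(-17549, Pow(44350, -1)))) = Add(Mul(2, 30, Pow(Add(30, Mul(Pow(2, Rational(1, 2)), Pow(30, Rational(1, 2)))), -1)), Mul(-1, Mul(-17549, Pow(44350, -1)))) = Add(Mul(2, 30, Pow(Add(30, Mul(2, Pow(15, Rational(1, 2)))), -1)), Mul(-1, Mul(-17549, Rational(1, 44350)))) = Add(Mul(60, Pow(Add(30, Mul(2, Pow(15, Rational(1, 2)))), -1)), Mul(-1, Rational(-17549, 44350))) = Add(Mul(60, Pow(Add(30, Mul(2, Pow(15, Rational(1, 2)))), -1)), Rational(17549, 44350)) = Add(Rational(17549, 44350), Mul(60, Pow(Add(30, Mul(2, Pow(15, Rational(1, 2)))), -1)))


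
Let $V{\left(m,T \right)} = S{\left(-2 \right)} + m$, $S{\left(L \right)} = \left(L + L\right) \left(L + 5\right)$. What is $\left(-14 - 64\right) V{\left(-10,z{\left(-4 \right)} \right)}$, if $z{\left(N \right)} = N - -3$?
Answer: $1716$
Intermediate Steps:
$z{\left(N \right)} = 3 + N$ ($z{\left(N \right)} = N + 3 = 3 + N$)
$S{\left(L \right)} = 2 L \left(5 + L\right)$
$V{\left(m,T \right)} = -12 + m$ ($V{\left(m,T \right)} = 2 \left(-2\right) \left(5 - 2\right) + m = 2 \left(-2\right) 3 + m = -12 + m$)
$\left(-14 - 64\right) V{\left(-10,z{\left(-4 \right)} \right)} = \left(-14 - 64\right) \left(-12 - 10\right) = \left(-78\right) \left(-22\right) = 1716$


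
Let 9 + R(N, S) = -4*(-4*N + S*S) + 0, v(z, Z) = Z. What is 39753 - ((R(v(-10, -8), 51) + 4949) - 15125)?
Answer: 60470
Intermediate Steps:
R(N, S) = -9 - 4*S² + 16*N (R(N, S) = -9 + (-4*(-4*N + S*S) + 0) = -9 + (-4*(-4*N + S²) + 0) = -9 + (-4*(S² - 4*N) + 0) = -9 + ((-4*S² + 16*N) + 0) = -9 + (-4*S² + 16*N) = -9 - 4*S² + 16*N)
39753 - ((R(v(-10, -8), 51) + 4949) - 15125) = 39753 - (((-9 - 4*51² + 16*(-8)) + 4949) - 15125) = 39753 - (((-9 - 4*2601 - 128) + 4949) - 15125) = 39753 - (((-9 - 10404 - 128) + 4949) - 15125) = 39753 - ((-10541 + 4949) - 15125) = 39753 - (-5592 - 15125) = 39753 - 1*(-20717) = 39753 + 20717 = 60470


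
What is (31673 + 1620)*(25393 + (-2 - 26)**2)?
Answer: 871510861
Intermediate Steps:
(31673 + 1620)*(25393 + (-2 - 26)**2) = 33293*(25393 + (-28)**2) = 33293*(25393 + 784) = 33293*26177 = 871510861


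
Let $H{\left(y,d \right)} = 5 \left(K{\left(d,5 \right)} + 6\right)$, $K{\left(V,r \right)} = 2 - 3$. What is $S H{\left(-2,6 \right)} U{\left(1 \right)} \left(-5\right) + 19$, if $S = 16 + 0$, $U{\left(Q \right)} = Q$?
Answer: $-1981$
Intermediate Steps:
$K{\left(V,r \right)} = -1$ ($K{\left(V,r \right)} = 2 - 3 = -1$)
$H{\left(y,d \right)} = 25$ ($H{\left(y,d \right)} = 5 \left(-1 + 6\right) = 5 \cdot 5 = 25$)
$S = 16$
$S H{\left(-2,6 \right)} U{\left(1 \right)} \left(-5\right) + 19 = 16 \cdot 25 \cdot 1 \left(-5\right) + 19 = 16 \cdot 25 \left(-5\right) + 19 = 16 \left(-125\right) + 19 = -2000 + 19 = -1981$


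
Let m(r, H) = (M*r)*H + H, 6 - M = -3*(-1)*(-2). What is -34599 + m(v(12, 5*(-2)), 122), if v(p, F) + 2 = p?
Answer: -19837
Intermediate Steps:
M = 12 (M = 6 - (-3*(-1))*(-2) = 6 - 3*(-2) = 6 - 1*(-6) = 6 + 6 = 12)
v(p, F) = -2 + p
m(r, H) = H + 12*H*r (m(r, H) = (12*r)*H + H = 12*H*r + H = H + 12*H*r)
-34599 + m(v(12, 5*(-2)), 122) = -34599 + 122*(1 + 12*(-2 + 12)) = -34599 + 122*(1 + 12*10) = -34599 + 122*(1 + 120) = -34599 + 122*121 = -34599 + 14762 = -19837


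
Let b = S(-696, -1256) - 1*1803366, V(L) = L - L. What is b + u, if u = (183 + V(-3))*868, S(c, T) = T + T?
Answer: -1647034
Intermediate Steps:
V(L) = 0
S(c, T) = 2*T
u = 158844 (u = (183 + 0)*868 = 183*868 = 158844)
b = -1805878 (b = 2*(-1256) - 1*1803366 = -2512 - 1803366 = -1805878)
b + u = -1805878 + 158844 = -1647034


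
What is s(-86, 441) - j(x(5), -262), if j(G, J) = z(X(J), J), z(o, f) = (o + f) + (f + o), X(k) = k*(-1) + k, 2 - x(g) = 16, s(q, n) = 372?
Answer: 896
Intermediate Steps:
x(g) = -14 (x(g) = 2 - 1*16 = 2 - 16 = -14)
X(k) = 0 (X(k) = -k + k = 0)
z(o, f) = 2*f + 2*o (z(o, f) = (f + o) + (f + o) = 2*f + 2*o)
j(G, J) = 2*J (j(G, J) = 2*J + 2*0 = 2*J + 0 = 2*J)
s(-86, 441) - j(x(5), -262) = 372 - 2*(-262) = 372 - 1*(-524) = 372 + 524 = 896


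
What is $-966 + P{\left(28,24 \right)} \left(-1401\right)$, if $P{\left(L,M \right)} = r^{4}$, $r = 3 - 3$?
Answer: $-966$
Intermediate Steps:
$r = 0$ ($r = 3 - 3 = 0$)
$P{\left(L,M \right)} = 0$ ($P{\left(L,M \right)} = 0^{4} = 0$)
$-966 + P{\left(28,24 \right)} \left(-1401\right) = -966 + 0 \left(-1401\right) = -966 + 0 = -966$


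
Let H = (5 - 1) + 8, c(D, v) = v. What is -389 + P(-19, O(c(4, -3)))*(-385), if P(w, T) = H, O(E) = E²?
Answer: -5009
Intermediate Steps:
H = 12 (H = 4 + 8 = 12)
P(w, T) = 12
-389 + P(-19, O(c(4, -3)))*(-385) = -389 + 12*(-385) = -389 - 4620 = -5009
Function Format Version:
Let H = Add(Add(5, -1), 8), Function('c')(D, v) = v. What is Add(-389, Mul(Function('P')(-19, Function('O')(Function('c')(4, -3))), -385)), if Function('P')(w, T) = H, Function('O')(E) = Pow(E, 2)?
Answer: -5009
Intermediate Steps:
H = 12 (H = Add(4, 8) = 12)
Function('P')(w, T) = 12
Add(-389, Mul(Function('P')(-19, Function('O')(Function('c')(4, -3))), -385)) = Add(-389, Mul(12, -385)) = Add(-389, -4620) = -5009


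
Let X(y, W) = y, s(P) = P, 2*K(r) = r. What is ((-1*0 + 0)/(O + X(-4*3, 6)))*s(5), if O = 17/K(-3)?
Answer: 0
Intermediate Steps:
K(r) = r/2
O = -34/3 (O = 17/(((1/2)*(-3))) = 17/(-3/2) = 17*(-2/3) = -34/3 ≈ -11.333)
((-1*0 + 0)/(O + X(-4*3, 6)))*s(5) = ((-1*0 + 0)/(-34/3 - 4*3))*5 = ((0 + 0)/(-34/3 - 12))*5 = (0/(-70/3))*5 = -3/70*0*5 = 0*5 = 0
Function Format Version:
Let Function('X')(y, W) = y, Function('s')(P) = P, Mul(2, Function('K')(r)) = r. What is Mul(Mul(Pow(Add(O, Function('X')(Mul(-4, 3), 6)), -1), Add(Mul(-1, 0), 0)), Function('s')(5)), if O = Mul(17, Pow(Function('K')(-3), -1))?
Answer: 0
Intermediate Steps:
Function('K')(r) = Mul(Rational(1, 2), r)
O = Rational(-34, 3) (O = Mul(17, Pow(Mul(Rational(1, 2), -3), -1)) = Mul(17, Pow(Rational(-3, 2), -1)) = Mul(17, Rational(-2, 3)) = Rational(-34, 3) ≈ -11.333)
Mul(Mul(Pow(Add(O, Function('X')(Mul(-4, 3), 6)), -1), Add(Mul(-1, 0), 0)), Function('s')(5)) = Mul(Mul(Pow(Add(Rational(-34, 3), Mul(-4, 3)), -1), Add(Mul(-1, 0), 0)), 5) = Mul(Mul(Pow(Add(Rational(-34, 3), -12), -1), Add(0, 0)), 5) = Mul(Mul(Pow(Rational(-70, 3), -1), 0), 5) = Mul(Mul(Rational(-3, 70), 0), 5) = Mul(0, 5) = 0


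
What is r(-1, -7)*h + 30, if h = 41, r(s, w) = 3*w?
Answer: -831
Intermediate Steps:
r(-1, -7)*h + 30 = (3*(-7))*41 + 30 = -21*41 + 30 = -861 + 30 = -831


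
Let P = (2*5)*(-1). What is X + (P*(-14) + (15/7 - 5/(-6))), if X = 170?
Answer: 13145/42 ≈ 312.98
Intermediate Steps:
P = -10 (P = 10*(-1) = -10)
X + (P*(-14) + (15/7 - 5/(-6))) = 170 + (-10*(-14) + (15/7 - 5/(-6))) = 170 + (140 + (15*(⅐) - 5*(-⅙))) = 170 + (140 + (15/7 + ⅚)) = 170 + (140 + 125/42) = 170 + 6005/42 = 13145/42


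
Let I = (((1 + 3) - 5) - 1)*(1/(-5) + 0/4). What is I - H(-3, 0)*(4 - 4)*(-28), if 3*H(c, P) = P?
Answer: 2/5 ≈ 0.40000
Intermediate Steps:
H(c, P) = P/3
I = 2/5 (I = ((4 - 5) - 1)*(1*(-1/5) + 0*(1/4)) = (-1 - 1)*(-1/5 + 0) = -2*(-1/5) = 2/5 ≈ 0.40000)
I - H(-3, 0)*(4 - 4)*(-28) = 2/5 - (1/3)*0*(4 - 4)*(-28) = 2/5 - 0*0*(-28) = 2/5 - 1*0*(-28) = 2/5 + 0*(-28) = 2/5 + 0 = 2/5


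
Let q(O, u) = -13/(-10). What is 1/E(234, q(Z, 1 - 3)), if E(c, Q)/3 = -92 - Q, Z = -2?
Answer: -10/2799 ≈ -0.0035727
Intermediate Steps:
q(O, u) = 13/10 (q(O, u) = -13*(-⅒) = 13/10)
E(c, Q) = -276 - 3*Q (E(c, Q) = 3*(-92 - Q) = -276 - 3*Q)
1/E(234, q(Z, 1 - 3)) = 1/(-276 - 3*13/10) = 1/(-276 - 39/10) = 1/(-2799/10) = -10/2799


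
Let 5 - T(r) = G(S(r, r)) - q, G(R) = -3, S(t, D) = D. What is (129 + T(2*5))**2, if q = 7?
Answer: 20736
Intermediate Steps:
T(r) = 15 (T(r) = 5 - (-3 - 1*7) = 5 - (-3 - 7) = 5 - 1*(-10) = 5 + 10 = 15)
(129 + T(2*5))**2 = (129 + 15)**2 = 144**2 = 20736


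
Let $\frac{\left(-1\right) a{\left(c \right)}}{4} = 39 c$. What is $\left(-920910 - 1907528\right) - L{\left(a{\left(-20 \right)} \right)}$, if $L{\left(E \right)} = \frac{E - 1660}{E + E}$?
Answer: $- \frac{882472729}{312} \approx -2.8284 \cdot 10^{6}$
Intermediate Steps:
$a{\left(c \right)} = - 156 c$ ($a{\left(c \right)} = - 4 \cdot 39 c = - 156 c$)
$L{\left(E \right)} = \frac{-1660 + E}{2 E}$
$\left(-920910 - 1907528\right) - L{\left(a{\left(-20 \right)} \right)} = \left(-920910 - 1907528\right) - \frac{-1660 - -3120}{2 \left(\left(-156\right) \left(-20\right)\right)} = \left(-920910 - 1907528\right) - \frac{-1660 + 3120}{2 \cdot 3120} = -2828438 - \frac{1}{2} \cdot \frac{1}{3120} \cdot 1460 = -2828438 - \frac{73}{312} = - \frac{882472729}{312}$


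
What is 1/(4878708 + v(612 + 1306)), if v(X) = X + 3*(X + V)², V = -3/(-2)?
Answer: 4/63736267 ≈ 6.2759e-8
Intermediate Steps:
V = 3/2 (V = -3*(-½) = 3/2 ≈ 1.5000)
v(X) = X + 3*(3/2 + X)² (v(X) = X + 3*(X + 3/2)² = X + 3*(3/2 + X)²)
1/(4878708 + v(612 + 1306)) = 1/(4878708 + (27/4 + 3*(612 + 1306)² + 10*(612 + 1306))) = 1/(4878708 + (27/4 + 3*1918² + 10*1918)) = 1/(4878708 + (27/4 + 3*3678724 + 19180)) = 1/(4878708 + (27/4 + 11036172 + 19180)) = 1/(4878708 + 44221435/4) = 1/(63736267/4) = 4/63736267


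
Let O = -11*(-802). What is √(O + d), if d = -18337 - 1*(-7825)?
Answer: 13*I*√10 ≈ 41.11*I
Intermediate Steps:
d = -10512 (d = -18337 + 7825 = -10512)
O = 8822
√(O + d) = √(8822 - 10512) = √(-1690) = 13*I*√10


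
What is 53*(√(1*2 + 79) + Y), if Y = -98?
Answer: -4717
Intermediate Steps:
53*(√(1*2 + 79) + Y) = 53*(√(1*2 + 79) - 98) = 53*(√(2 + 79) - 98) = 53*(√81 - 98) = 53*(9 - 98) = 53*(-89) = -4717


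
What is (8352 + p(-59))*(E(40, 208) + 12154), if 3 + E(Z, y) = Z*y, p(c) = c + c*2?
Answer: 167350425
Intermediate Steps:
p(c) = 3*c (p(c) = c + 2*c = 3*c)
E(Z, y) = -3 + Z*y
(8352 + p(-59))*(E(40, 208) + 12154) = (8352 + 3*(-59))*((-3 + 40*208) + 12154) = (8352 - 177)*((-3 + 8320) + 12154) = 8175*(8317 + 12154) = 8175*20471 = 167350425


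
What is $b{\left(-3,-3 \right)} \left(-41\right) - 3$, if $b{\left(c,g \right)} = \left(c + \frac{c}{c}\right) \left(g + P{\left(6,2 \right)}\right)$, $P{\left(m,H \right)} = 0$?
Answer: $-249$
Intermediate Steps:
$b{\left(c,g \right)} = g \left(1 + c\right)$ ($b{\left(c,g \right)} = \left(c + \frac{c}{c}\right) \left(g + 0\right) = \left(c + 1\right) g = \left(1 + c\right) g = g \left(1 + c\right)$)
$b{\left(-3,-3 \right)} \left(-41\right) - 3 = - 3 \left(1 - 3\right) \left(-41\right) - 3 = \left(-3\right) \left(-2\right) \left(-41\right) - 3 = 6 \left(-41\right) - 3 = -246 - 3 = -249$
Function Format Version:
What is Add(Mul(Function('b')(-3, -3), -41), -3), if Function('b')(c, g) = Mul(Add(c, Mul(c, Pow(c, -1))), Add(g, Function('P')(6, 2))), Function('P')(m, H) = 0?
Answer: -249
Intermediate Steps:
Function('b')(c, g) = Mul(g, Add(1, c)) (Function('b')(c, g) = Mul(Add(c, Mul(c, Pow(c, -1))), Add(g, 0)) = Mul(Add(c, 1), g) = Mul(Add(1, c), g) = Mul(g, Add(1, c)))
Add(Mul(Function('b')(-3, -3), -41), -3) = Add(Mul(Mul(-3, Add(1, -3)), -41), -3) = Add(Mul(Mul(-3, -2), -41), -3) = Add(Mul(6, -41), -3) = Add(-246, -3) = -249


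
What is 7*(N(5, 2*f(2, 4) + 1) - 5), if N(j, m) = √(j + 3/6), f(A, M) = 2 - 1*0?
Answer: -35 + 7*√22/2 ≈ -18.584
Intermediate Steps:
f(A, M) = 2 (f(A, M) = 2 + 0 = 2)
N(j, m) = √(½ + j) (N(j, m) = √(j + 3*(⅙)) = √(j + ½) = √(½ + j))
7*(N(5, 2*f(2, 4) + 1) - 5) = 7*(√(2 + 4*5)/2 - 5) = 7*(√(2 + 20)/2 - 5) = 7*(√22/2 - 5) = 7*(-5 + √22/2) = -35 + 7*√22/2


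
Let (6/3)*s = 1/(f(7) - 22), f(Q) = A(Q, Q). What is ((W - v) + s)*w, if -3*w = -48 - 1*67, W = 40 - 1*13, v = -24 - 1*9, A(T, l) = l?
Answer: 41377/18 ≈ 2298.7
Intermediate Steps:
f(Q) = Q
v = -33 (v = -24 - 9 = -33)
W = 27 (W = 40 - 13 = 27)
w = 115/3 (w = -(-48 - 1*67)/3 = -(-48 - 67)/3 = -1/3*(-115) = 115/3 ≈ 38.333)
s = -1/30 (s = 1/(2*(7 - 22)) = (1/2)/(-15) = (1/2)*(-1/15) = -1/30 ≈ -0.033333)
((W - v) + s)*w = ((27 - 1*(-33)) - 1/30)*(115/3) = ((27 + 33) - 1/30)*(115/3) = (60 - 1/30)*(115/3) = (1799/30)*(115/3) = 41377/18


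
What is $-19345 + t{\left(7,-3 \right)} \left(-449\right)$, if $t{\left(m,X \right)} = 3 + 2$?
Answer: $-21590$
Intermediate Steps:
$t{\left(m,X \right)} = 5$
$-19345 + t{\left(7,-3 \right)} \left(-449\right) = -19345 + 5 \left(-449\right) = -19345 - 2245 = -21590$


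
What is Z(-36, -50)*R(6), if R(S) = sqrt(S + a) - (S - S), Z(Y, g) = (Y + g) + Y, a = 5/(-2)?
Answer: -61*sqrt(14) ≈ -228.24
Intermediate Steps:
a = -5/2 (a = 5*(-1/2) = -5/2 ≈ -2.5000)
Z(Y, g) = g + 2*Y
R(S) = sqrt(-5/2 + S) (R(S) = sqrt(S - 5/2) - (S - S) = sqrt(-5/2 + S) - 1*0 = sqrt(-5/2 + S) + 0 = sqrt(-5/2 + S))
Z(-36, -50)*R(6) = (-50 + 2*(-36))*(sqrt(-10 + 4*6)/2) = (-50 - 72)*(sqrt(-10 + 24)/2) = -61*sqrt(14)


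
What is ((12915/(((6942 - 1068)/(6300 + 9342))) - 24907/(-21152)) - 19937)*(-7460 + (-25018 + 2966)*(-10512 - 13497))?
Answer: 450245867750825643/58829 ≈ 7.6535e+12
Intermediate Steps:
((12915/(((6942 - 1068)/(6300 + 9342))) - 24907/(-21152)) - 19937)*(-7460 + (-25018 + 2966)*(-10512 - 13497)) = ((12915/((5874/15642)) - 24907*(-1/21152)) - 19937)*(-7460 - 22052*(-24009)) = ((12915/((5874*(1/15642))) + 24907/21152) - 19937)*(-7460 + 529446468) = ((12915/(89/237) + 24907/21152) - 19937)*529439008 = ((12915*(237/89) + 24907/21152) - 19937)*529439008 = ((3060855/89 + 24907/21152) - 19937)*529439008 = (64745421683/1882528 - 19937)*529439008 = (27213460947/1882528)*529439008 = 450245867750825643/58829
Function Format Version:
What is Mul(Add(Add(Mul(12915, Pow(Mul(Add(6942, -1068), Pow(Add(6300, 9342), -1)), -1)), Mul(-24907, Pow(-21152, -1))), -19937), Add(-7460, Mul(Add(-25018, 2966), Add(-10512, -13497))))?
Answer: Rational(450245867750825643, 58829) ≈ 7.6535e+12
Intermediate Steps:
Mul(Add(Add(Mul(12915, Pow(Mul(Add(6942, -1068), Pow(Add(6300, 9342), -1)), -1)), Mul(-24907, Pow(-21152, -1))), -19937), Add(-7460, Mul(Add(-25018, 2966), Add(-10512, -13497)))) = Mul(Add(Add(Mul(12915, Pow(Mul(5874, Pow(15642, -1)), -1)), Mul(-24907, Rational(-1, 21152))), -19937), Add(-7460, Mul(-22052, -24009))) = Mul(Add(Add(Mul(12915, Pow(Mul(5874, Rational(1, 15642)), -1)), Rational(24907, 21152)), -19937), Add(-7460, 529446468)) = Mul(Add(Add(Mul(12915, Pow(Rational(89, 237), -1)), Rational(24907, 21152)), -19937), 529439008) = Mul(Add(Add(Mul(12915, Rational(237, 89)), Rational(24907, 21152)), -19937), 529439008) = Mul(Add(Add(Rational(3060855, 89), Rational(24907, 21152)), -19937), 529439008) = Mul(Add(Rational(64745421683, 1882528), -19937), 529439008) = Mul(Rational(27213460947, 1882528), 529439008) = Rational(450245867750825643, 58829)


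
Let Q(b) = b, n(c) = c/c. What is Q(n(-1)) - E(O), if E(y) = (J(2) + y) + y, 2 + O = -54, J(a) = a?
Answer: 111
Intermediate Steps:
n(c) = 1
O = -56 (O = -2 - 54 = -56)
E(y) = 2 + 2*y (E(y) = (2 + y) + y = 2 + 2*y)
Q(n(-1)) - E(O) = 1 - (2 + 2*(-56)) = 1 - (2 - 112) = 1 - 1*(-110) = 1 + 110 = 111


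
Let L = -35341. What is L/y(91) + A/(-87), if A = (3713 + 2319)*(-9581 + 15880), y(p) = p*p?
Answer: -10849805975/24843 ≈ -4.3674e+5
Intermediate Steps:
y(p) = p²
A = 37995568 (A = 6032*6299 = 37995568)
L/y(91) + A/(-87) = -35341/(91²) + 37995568/(-87) = -35341/8281 + 37995568*(-1/87) = -35341*1/8281 - 1310192/3 = -35341/8281 - 1310192/3 = -10849805975/24843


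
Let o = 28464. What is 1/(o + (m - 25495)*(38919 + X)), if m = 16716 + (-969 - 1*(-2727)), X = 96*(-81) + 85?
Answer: -1/219223324 ≈ -4.5616e-9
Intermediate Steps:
X = -7691 (X = -7776 + 85 = -7691)
m = 18474 (m = 16716 + (-969 + 2727) = 16716 + 1758 = 18474)
1/(o + (m - 25495)*(38919 + X)) = 1/(28464 + (18474 - 25495)*(38919 - 7691)) = 1/(28464 - 7021*31228) = 1/(28464 - 219251788) = 1/(-219223324) = -1/219223324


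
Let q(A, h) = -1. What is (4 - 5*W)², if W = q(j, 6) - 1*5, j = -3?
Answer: 1156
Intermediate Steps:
W = -6 (W = -1 - 1*5 = -1 - 5 = -6)
(4 - 5*W)² = (4 - 5*(-6))² = (4 + 30)² = 34² = 1156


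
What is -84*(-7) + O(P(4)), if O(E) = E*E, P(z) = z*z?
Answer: 844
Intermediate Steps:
P(z) = z²
O(E) = E²
-84*(-7) + O(P(4)) = -84*(-7) + (4²)² = 588 + 16² = 588 + 256 = 844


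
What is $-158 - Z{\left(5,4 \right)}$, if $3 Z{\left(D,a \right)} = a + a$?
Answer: $- \frac{482}{3} \approx -160.67$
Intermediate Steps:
$Z{\left(D,a \right)} = \frac{2 a}{3}$ ($Z{\left(D,a \right)} = \frac{a + a}{3} = \frac{2 a}{3}$)
$-158 - Z{\left(5,4 \right)} = -158 - \frac{2}{3} \cdot 4 = -158 - \frac{8}{3} = - \frac{482}{3}$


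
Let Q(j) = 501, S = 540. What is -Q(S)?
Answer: -501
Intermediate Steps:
-Q(S) = -1*501 = -501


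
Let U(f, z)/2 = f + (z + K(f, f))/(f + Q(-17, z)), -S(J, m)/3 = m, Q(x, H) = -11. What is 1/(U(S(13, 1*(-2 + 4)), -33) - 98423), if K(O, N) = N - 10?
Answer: -17/1673297 ≈ -1.0160e-5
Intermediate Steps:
K(O, N) = -10 + N
S(J, m) = -3*m
U(f, z) = 2*f + 2*(-10 + f + z)/(-11 + f) (U(f, z) = 2*(f + (z + (-10 + f))/(f - 11)) = 2*(f + (-10 + f + z)/(-11 + f)) = 2*f + 2*(-10 + f + z)/(-11 + f))
1/(U(S(13, 1*(-2 + 4)), -33) - 98423) = 1/(2*(-10 - 33 + (-3*(-2 + 4))² - (-30)*1*(-2 + 4))/(-11 - 3*(-2 + 4)) - 98423) = 1/(2*(-10 - 33 + (-3*2)² - (-30)*1*2)/(-11 - 3*2) - 98423) = 1/(2*(-10 - 33 + (-3*2)² - (-30)*2)/(-11 - 3*2) - 98423) = 1/(2*(-10 - 33 + (-6)² - 10*(-6))/(-11 - 6) - 98423) = 1/(2*(-10 - 33 + 36 + 60)/(-17) - 98423) = 1/(2*(-1/17)*53 - 98423) = 1/(-106/17 - 98423) = 1/(-1673297/17) = -17/1673297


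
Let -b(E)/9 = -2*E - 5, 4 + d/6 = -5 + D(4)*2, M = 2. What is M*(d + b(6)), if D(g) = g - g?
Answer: 198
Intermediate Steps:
D(g) = 0
d = -54 (d = -24 + 6*(-5 + 0*2) = -24 + 6*(-5 + 0) = -24 + 6*(-5) = -24 - 30 = -54)
b(E) = 45 + 18*E (b(E) = -9*(-2*E - 5) = -9*(-5 - 2*E) = 45 + 18*E)
M*(d + b(6)) = 2*(-54 + (45 + 18*6)) = 2*(-54 + (45 + 108)) = 2*(-54 + 153) = 2*99 = 198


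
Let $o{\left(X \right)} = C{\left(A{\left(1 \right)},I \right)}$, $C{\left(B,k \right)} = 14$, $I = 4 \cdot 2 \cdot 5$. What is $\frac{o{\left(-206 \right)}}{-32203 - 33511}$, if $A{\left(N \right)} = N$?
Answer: $- \frac{7}{32857} \approx -0.00021304$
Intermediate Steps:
$I = 40$ ($I = 8 \cdot 5 = 40$)
$o{\left(X \right)} = 14$
$\frac{o{\left(-206 \right)}}{-32203 - 33511} = \frac{14}{-32203 - 33511} = \frac{14}{-65714} = 14 \left(- \frac{1}{65714}\right) = - \frac{7}{32857}$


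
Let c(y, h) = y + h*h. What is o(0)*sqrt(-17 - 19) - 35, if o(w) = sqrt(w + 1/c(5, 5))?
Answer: -35 + I*sqrt(30)/5 ≈ -35.0 + 1.0954*I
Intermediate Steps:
c(y, h) = y + h**2
o(w) = sqrt(1/30 + w) (o(w) = sqrt(w + 1/(5 + 5**2)) = sqrt(w + 1/(5 + 25)) = sqrt(w + 1/30) = sqrt(1/30 + w))
o(0)*sqrt(-17 - 19) - 35 = (sqrt(30 + 900*0)/30)*sqrt(-17 - 19) - 35 = (sqrt(30 + 0)/30)*sqrt(-36) - 35 = (sqrt(30)/30)*(6*I) - 35 = I*sqrt(30)/5 - 35 = -35 + I*sqrt(30)/5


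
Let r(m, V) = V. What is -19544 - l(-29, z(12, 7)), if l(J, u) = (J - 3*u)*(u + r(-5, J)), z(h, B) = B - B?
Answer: -20385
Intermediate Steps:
z(h, B) = 0
l(J, u) = (J + u)*(J - 3*u) (l(J, u) = (J - 3*u)*(u + J) = (J - 3*u)*(J + u) = (J + u)*(J - 3*u))
-19544 - l(-29, z(12, 7)) = -19544 - ((-29)² - 3*0² - 2*(-29)*0) = -19544 - (841 - 3*0 + 0) = -19544 - (841 + 0 + 0) = -19544 - 1*841 = -19544 - 841 = -20385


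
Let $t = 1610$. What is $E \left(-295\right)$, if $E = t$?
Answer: $-474950$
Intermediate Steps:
$E = 1610$
$E \left(-295\right) = 1610 \left(-295\right) = -474950$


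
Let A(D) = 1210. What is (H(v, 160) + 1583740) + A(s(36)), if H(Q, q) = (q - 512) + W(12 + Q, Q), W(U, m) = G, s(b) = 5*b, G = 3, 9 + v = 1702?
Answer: 1584601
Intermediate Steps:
v = 1693 (v = -9 + 1702 = 1693)
W(U, m) = 3
H(Q, q) = -509 + q (H(Q, q) = (q - 512) + 3 = (-512 + q) + 3 = -509 + q)
(H(v, 160) + 1583740) + A(s(36)) = ((-509 + 160) + 1583740) + 1210 = (-349 + 1583740) + 1210 = 1583391 + 1210 = 1584601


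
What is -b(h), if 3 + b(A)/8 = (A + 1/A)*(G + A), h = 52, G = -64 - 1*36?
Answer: 259992/13 ≈ 19999.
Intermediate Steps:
G = -100 (G = -64 - 36 = -100)
b(A) = -24 + 8*(-100 + A)*(A + 1/A) (b(A) = -24 + 8*((A + 1/A)*(-100 + A)) = -24 + 8*((-100 + A)*(A + 1/A)) = -24 + 8*(-100 + A)*(A + 1/A))
-b(h) = -(-16 - 800*52 - 800/52 + 8*52**2) = -(-16 - 41600 - 800*1/52 + 8*2704) = -(-16 - 41600 - 200/13 + 21632) = -1*(-259992/13) = 259992/13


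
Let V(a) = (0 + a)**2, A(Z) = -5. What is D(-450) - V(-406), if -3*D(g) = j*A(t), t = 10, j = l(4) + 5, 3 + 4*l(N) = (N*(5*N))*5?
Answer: -658649/4 ≈ -1.6466e+5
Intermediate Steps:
l(N) = -3/4 + 25*N**2/4 (l(N) = -3/4 + ((N*(5*N))*5)/4 = -3/4 + ((5*N**2)*5)/4 = -3/4 + (25*N**2)/4 = -3/4 + 25*N**2/4)
j = 417/4 (j = (-3/4 + (25/4)*4**2) + 5 = (-3/4 + (25/4)*16) + 5 = (-3/4 + 100) + 5 = 397/4 + 5 = 417/4 ≈ 104.25)
V(a) = a**2
D(g) = 695/4 (D(g) = -139*(-5)/4 = -1/3*(-2085/4) = 695/4)
D(-450) - V(-406) = 695/4 - 1*(-406)**2 = 695/4 - 1*164836 = 695/4 - 164836 = -658649/4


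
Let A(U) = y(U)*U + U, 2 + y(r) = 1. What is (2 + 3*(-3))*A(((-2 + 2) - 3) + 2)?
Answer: 0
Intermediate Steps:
y(r) = -1 (y(r) = -2 + 1 = -1)
A(U) = 0 (A(U) = -U + U = 0)
(2 + 3*(-3))*A(((-2 + 2) - 3) + 2) = (2 + 3*(-3))*0 = (2 - 9)*0 = -7*0 = 0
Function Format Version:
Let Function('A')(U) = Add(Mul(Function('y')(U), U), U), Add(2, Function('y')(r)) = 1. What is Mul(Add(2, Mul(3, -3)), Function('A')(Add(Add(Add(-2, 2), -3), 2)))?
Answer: 0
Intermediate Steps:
Function('y')(r) = -1 (Function('y')(r) = Add(-2, 1) = -1)
Function('A')(U) = 0 (Function('A')(U) = Add(Mul(-1, U), U) = 0)
Mul(Add(2, Mul(3, -3)), Function('A')(Add(Add(Add(-2, 2), -3), 2))) = Mul(Add(2, Mul(3, -3)), 0) = Mul(Add(2, -9), 0) = Mul(-7, 0) = 0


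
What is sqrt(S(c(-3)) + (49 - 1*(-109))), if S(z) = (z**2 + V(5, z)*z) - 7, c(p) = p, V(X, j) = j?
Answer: 13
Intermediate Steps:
S(z) = -7 + 2*z**2 (S(z) = (z**2 + z*z) - 7 = (z**2 + z**2) - 7 = 2*z**2 - 7 = -7 + 2*z**2)
sqrt(S(c(-3)) + (49 - 1*(-109))) = sqrt((-7 + 2*(-3)**2) + (49 - 1*(-109))) = sqrt((-7 + 2*9) + (49 + 109)) = sqrt((-7 + 18) + 158) = sqrt(11 + 158) = sqrt(169) = 13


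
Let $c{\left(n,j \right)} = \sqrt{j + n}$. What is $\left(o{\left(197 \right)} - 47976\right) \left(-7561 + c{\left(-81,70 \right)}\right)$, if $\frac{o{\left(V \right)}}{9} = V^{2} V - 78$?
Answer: $-519891932919 + 68759679 i \sqrt{11} \approx -5.1989 \cdot 10^{11} + 2.2805 \cdot 10^{8} i$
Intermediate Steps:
$o{\left(V \right)} = -702 + 9 V^{3}$ ($o{\left(V \right)} = 9 \left(V^{2} V - 78\right) = 9 \left(V^{3} - 78\right) = 9 \left(-78 + V^{3}\right) = -702 + 9 V^{3}$)
$\left(o{\left(197 \right)} - 47976\right) \left(-7561 + c{\left(-81,70 \right)}\right) = \left(\left(-702 + 9 \cdot 197^{3}\right) - 47976\right) \left(-7561 + \sqrt{70 - 81}\right) = \left(\left(-702 + 9 \cdot 7645373\right) - 47976\right) \left(-7561 + \sqrt{-11}\right) = \left(\left(-702 + 68808357\right) - 47976\right) \left(-7561 + i \sqrt{11}\right) = \left(68807655 - 47976\right) \left(-7561 + i \sqrt{11}\right) = 68759679 \left(-7561 + i \sqrt{11}\right) = -519891932919 + 68759679 i \sqrt{11}$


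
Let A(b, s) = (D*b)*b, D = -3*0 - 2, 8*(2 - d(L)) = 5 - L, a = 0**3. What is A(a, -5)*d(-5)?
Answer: 0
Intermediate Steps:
a = 0
d(L) = 11/8 + L/8 (d(L) = 2 - (5 - L)/8 = 2 + (-5/8 + L/8) = 11/8 + L/8)
D = -2 (D = 0 - 2 = -2)
A(b, s) = -2*b**2 (A(b, s) = (-2*b)*b = -2*b**2)
A(a, -5)*d(-5) = (-2*0**2)*(11/8 + (1/8)*(-5)) = (-2*0)*(11/8 - 5/8) = 0*(3/4) = 0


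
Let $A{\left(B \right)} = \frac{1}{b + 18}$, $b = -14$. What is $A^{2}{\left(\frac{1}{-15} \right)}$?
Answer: $\frac{1}{16} \approx 0.0625$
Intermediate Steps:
$A{\left(B \right)} = \frac{1}{4}$ ($A{\left(B \right)} = \frac{1}{-14 + 18} = \frac{1}{4}$)
$A^{2}{\left(\frac{1}{-15} \right)} = \left(\frac{1}{4}\right)^{2} = \frac{1}{16}$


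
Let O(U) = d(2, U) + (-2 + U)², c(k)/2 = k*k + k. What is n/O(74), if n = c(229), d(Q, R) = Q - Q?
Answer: 26335/1296 ≈ 20.320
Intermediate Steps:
d(Q, R) = 0
c(k) = 2*k + 2*k² (c(k) = 2*(k*k + k) = 2*(k² + k) = 2*(k + k²) = 2*k + 2*k²)
n = 105340 (n = 2*229*(1 + 229) = 2*229*230 = 105340)
O(U) = (-2 + U)² (O(U) = 0 + (-2 + U)² = (-2 + U)²)
n/O(74) = 105340/((-2 + 74)²) = 105340/(72²) = 105340/5184 = 105340*(1/5184) = 26335/1296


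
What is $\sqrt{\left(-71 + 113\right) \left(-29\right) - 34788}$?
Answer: $i \sqrt{36006} \approx 189.75 i$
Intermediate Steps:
$\sqrt{\left(-71 + 113\right) \left(-29\right) - 34788} = \sqrt{42 \left(-29\right) - 34788} = \sqrt{-1218 - 34788} = \sqrt{-36006} = i \sqrt{36006}$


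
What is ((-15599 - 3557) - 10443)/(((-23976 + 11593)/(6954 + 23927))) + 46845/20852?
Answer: 19060282266223/258210316 ≈ 73817.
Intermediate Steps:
((-15599 - 3557) - 10443)/(((-23976 + 11593)/(6954 + 23927))) + 46845/20852 = (-19156 - 10443)/((-12383/30881)) + 46845*(1/20852) = -29599/((-12383*1/30881)) + 46845/20852 = -29599/(-12383/30881) + 46845/20852 = -29599*(-30881/12383) + 46845/20852 = 914046719/12383 + 46845/20852 = 19060282266223/258210316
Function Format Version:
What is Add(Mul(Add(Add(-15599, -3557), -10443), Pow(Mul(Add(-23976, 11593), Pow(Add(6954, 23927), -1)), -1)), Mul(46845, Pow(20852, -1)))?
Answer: Rational(19060282266223, 258210316) ≈ 73817.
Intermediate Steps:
Add(Mul(Add(Add(-15599, -3557), -10443), Pow(Mul(Add(-23976, 11593), Pow(Add(6954, 23927), -1)), -1)), Mul(46845, Pow(20852, -1))) = Add(Mul(Add(-19156, -10443), Pow(Mul(-12383, Pow(30881, -1)), -1)), Mul(46845, Rational(1, 20852))) = Add(Mul(-29599, Pow(Mul(-12383, Rational(1, 30881)), -1)), Rational(46845, 20852)) = Add(Mul(-29599, Pow(Rational(-12383, 30881), -1)), Rational(46845, 20852)) = Add(Mul(-29599, Rational(-30881, 12383)), Rational(46845, 20852)) = Add(Rational(914046719, 12383), Rational(46845, 20852)) = Rational(19060282266223, 258210316)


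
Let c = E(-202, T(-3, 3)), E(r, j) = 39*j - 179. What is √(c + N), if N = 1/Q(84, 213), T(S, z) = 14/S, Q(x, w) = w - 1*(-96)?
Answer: 2*I*√8617083/309 ≈ 19.0*I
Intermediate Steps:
Q(x, w) = 96 + w (Q(x, w) = w + 96 = 96 + w)
E(r, j) = -179 + 39*j
c = -361 (c = -179 + 39*(14/(-3)) = -179 + 39*(14*(-⅓)) = -179 + 39*(-14/3) = -179 - 182 = -361)
N = 1/309 (N = 1/(96 + 213) = 1/309 ≈ 0.0032362)
√(c + N) = √(-361 + 1/309) = √(-111548/309) = 2*I*√8617083/309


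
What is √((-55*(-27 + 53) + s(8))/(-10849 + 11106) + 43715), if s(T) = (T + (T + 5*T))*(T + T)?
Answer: √2887194797/257 ≈ 209.08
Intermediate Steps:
s(T) = 14*T² (s(T) = (T + 6*T)*(2*T) = (7*T)*(2*T) = 14*T²)
√((-55*(-27 + 53) + s(8))/(-10849 + 11106) + 43715) = √((-55*(-27 + 53) + 14*8²)/(-10849 + 11106) + 43715) = √((-55*26 + 14*64)/257 + 43715) = √((-1430 + 896)*(1/257) + 43715) = √(-534*1/257 + 43715) = √(-534/257 + 43715) = √(11234221/257) = √2887194797/257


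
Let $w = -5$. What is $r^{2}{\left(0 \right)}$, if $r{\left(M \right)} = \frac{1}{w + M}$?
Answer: $\frac{1}{25} \approx 0.04$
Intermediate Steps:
$r{\left(M \right)} = \frac{1}{-5 + M}$
$r^{2}{\left(0 \right)} = \left(\frac{1}{-5 + 0}\right)^{2} = \left(\frac{1}{-5}\right)^{2} = \left(- \frac{1}{5}\right)^{2} = \frac{1}{25}$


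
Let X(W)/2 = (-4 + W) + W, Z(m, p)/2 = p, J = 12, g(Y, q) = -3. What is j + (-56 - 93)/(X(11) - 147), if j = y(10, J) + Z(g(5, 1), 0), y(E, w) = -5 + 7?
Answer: 371/111 ≈ 3.3423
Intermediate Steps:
Z(m, p) = 2*p
y(E, w) = 2
X(W) = -8 + 4*W (X(W) = 2*((-4 + W) + W) = 2*(-4 + 2*W) = -8 + 4*W)
j = 2 (j = 2 + 2*0 = 2 + 0 = 2)
j + (-56 - 93)/(X(11) - 147) = 2 + (-56 - 93)/((-8 + 4*11) - 147) = 2 - 149/((-8 + 44) - 147) = 2 - 149/(36 - 147) = 2 - 149/(-111) = 2 - 149*(-1/111) = 2 + 149/111 = 371/111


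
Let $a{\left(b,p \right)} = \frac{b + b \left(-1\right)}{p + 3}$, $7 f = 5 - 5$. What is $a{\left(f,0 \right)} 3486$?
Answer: $0$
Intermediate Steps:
$f = 0$ ($f = \frac{5 - 5}{7} = \frac{1}{7} \cdot 0 = 0$)
$a{\left(b,p \right)} = 0$ ($a{\left(b,p \right)} = \frac{b - b}{3 + p} = \frac{0}{3 + p} = 0$)
$a{\left(f,0 \right)} 3486 = 0 \cdot 3486 = 0$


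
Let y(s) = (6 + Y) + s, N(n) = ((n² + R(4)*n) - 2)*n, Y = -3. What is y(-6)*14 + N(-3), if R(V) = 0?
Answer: -63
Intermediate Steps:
N(n) = n*(-2 + n²) (N(n) = ((n² + 0*n) - 2)*n = ((n² + 0) - 2)*n = (n² - 2)*n = (-2 + n²)*n = n*(-2 + n²))
y(s) = 3 + s (y(s) = (6 - 3) + s = 3 + s)
y(-6)*14 + N(-3) = (3 - 6)*14 - 3*(-2 + (-3)²) = -3*14 - 3*(-2 + 9) = -42 - 3*7 = -42 - 21 = -63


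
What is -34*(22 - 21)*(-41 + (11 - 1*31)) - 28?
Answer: 2046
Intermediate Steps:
-34*(22 - 21)*(-41 + (11 - 1*31)) - 28 = -34*(-41 + (11 - 31)) - 28 = -34*(-41 - 20) - 28 = -34*(-61) - 28 = 2074 - 28 = 2046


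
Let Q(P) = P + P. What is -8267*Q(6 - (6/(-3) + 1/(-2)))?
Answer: -140539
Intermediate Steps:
Q(P) = 2*P
-8267*Q(6 - (6/(-3) + 1/(-2))) = -16534*(6 - (6/(-3) + 1/(-2))) = -16534*(6 - (6*(-⅓) + 1*(-½))) = -16534*(6 - (-2 - ½)) = -16534*(6 - 1*(-5/2)) = -16534*(6 + 5/2) = -16534*17/2 = -8267*17 = -140539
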